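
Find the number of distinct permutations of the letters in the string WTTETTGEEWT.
11! / (1! × 2! × 3! × 5!) = 27720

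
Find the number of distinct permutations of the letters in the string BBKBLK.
6! / (2! × 1! × 3!) = 60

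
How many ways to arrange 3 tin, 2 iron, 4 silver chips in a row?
9! / (3! × 2! × 4!) = 1260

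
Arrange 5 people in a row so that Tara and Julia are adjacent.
Treat as block: (5-1)! × 2! = 24 × 2 = 48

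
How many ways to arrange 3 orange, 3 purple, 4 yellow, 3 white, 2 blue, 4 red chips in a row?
19! / (3! × 3! × 4! × 3! × 2! × 4!) = 488864376000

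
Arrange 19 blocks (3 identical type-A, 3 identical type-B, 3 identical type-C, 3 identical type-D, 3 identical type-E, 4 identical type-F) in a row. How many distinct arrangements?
19! / (3! × 3! × 3! × 3! × 3! × 4!) = 651819168000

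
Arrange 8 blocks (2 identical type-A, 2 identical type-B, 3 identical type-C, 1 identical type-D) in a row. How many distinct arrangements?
8! / (2! × 2! × 3! × 1!) = 1680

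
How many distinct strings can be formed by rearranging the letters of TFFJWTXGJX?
10! / (2! × 1! × 2! × 1! × 2! × 2!) = 226800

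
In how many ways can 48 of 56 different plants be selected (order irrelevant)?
C(56,48) = 56!/(48!×8!) = 1420494075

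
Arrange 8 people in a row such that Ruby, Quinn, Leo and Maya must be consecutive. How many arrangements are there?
Treat the 4 as one block: (8-4+1)! × 4! = 120 × 24 = 2880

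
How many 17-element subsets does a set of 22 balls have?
C(22,17) = 22!/(17!×5!) = 26334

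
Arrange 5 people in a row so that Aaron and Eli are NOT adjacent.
Total - adjacent = 5! - (5-1)!×2 = 120 - 48 = 72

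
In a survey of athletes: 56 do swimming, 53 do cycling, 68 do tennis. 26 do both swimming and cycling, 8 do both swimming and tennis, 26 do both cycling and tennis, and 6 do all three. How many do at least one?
|A∪B∪C| = 56+53+68-26-8-26+6 = 123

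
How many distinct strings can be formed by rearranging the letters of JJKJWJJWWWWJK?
13! / (5! × 6! × 2!) = 36036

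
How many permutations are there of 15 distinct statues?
15! = 1307674368000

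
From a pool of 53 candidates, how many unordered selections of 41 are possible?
C(53,41) = 53!/(41!×12!) = 266783135710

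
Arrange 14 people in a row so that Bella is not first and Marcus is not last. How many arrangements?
By inclusion-exclusion: 14! - 2×(14-1)! + (14-2)! = 87178291200 - 12454041600 + 479001600 = 75203251200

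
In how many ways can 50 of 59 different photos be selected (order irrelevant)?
C(59,50) = 59!/(50!×9!) = 12565671261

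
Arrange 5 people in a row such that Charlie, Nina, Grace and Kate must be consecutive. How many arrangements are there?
Treat the 4 as one block: (5-4+1)! × 4! = 2 × 24 = 48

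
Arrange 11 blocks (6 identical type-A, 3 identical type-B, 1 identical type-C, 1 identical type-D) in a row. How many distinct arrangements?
11! / (6! × 3! × 1! × 1!) = 9240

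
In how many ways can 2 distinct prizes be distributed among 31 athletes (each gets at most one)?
P(31,2) = 31!/(31-2)! = 930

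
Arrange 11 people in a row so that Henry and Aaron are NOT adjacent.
Total - adjacent = 11! - (11-1)!×2 = 39916800 - 7257600 = 32659200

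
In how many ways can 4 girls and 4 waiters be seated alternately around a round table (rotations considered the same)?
Fix one of the girls: (4-1)! ways for the remaining girls, × 4! ways for the waiters = 6 × 24 = 144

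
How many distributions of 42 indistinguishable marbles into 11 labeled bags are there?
C(42+11-1, 11-1) = C(52, 10) = 15820024220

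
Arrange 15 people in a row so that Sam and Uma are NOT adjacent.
Total - adjacent = 15! - (15-1)!×2 = 1307674368000 - 174356582400 = 1133317785600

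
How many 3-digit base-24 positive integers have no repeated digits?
First digit: 23 choices (nonzero). Then descending: 23 × 23 × 22 = 11638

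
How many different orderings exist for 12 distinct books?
12! = 479001600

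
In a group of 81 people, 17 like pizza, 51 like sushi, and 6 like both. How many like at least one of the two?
|A∪B| = |A| + |B| - |A∩B| = 17 + 51 - 6 = 62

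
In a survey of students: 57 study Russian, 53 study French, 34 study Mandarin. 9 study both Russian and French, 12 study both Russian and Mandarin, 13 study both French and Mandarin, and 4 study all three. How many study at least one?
|A∪B∪C| = 57+53+34-9-12-13+4 = 114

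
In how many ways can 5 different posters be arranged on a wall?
5! = 120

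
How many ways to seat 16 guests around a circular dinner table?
Circular: fix one position, arrange the rest. (16-1)! = 1307674368000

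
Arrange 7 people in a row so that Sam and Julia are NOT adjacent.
Total - adjacent = 7! - (7-1)!×2 = 5040 - 1440 = 3600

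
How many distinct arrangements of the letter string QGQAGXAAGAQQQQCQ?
16! / (7! × 1! × 3! × 1! × 4!) = 28828800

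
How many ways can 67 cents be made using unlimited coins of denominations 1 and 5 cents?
Coefficient of x^67 in 1/(1-x^1) · 1/(1-x^5). Use j coins of 5 for j = 0..⌊67/5⌋ = 13, the rest in 1s: 13 + 1 = 14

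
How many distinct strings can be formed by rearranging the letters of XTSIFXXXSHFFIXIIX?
17! / (4! × 2! × 6! × 1! × 3! × 1!) = 1715313600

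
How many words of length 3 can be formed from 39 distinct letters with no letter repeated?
P(39,3) = 39!/(39-3)! = 54834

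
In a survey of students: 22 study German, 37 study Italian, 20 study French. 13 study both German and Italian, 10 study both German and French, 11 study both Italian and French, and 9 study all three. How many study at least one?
|A∪B∪C| = 22+37+20-13-10-11+9 = 54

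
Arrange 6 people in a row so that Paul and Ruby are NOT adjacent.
Total - adjacent = 6! - (6-1)!×2 = 720 - 240 = 480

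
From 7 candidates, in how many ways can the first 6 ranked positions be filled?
P(7,6) = 7!/(7-6)! = 5040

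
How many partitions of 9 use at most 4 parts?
By conjugation, equals partitions of 9 into parts ≤ 4. Let r_j(i) = number of partitions of i into parts ≤ j, for i = 0..9. r_1(i) = 1 for all i; r_j(i) = r_{j-1}(i) + r_j(i-j). Rows j = 2..4: ≤2: 1 1 2 2 3 3 4 4 5 5; ≤3: 1 1 2 3 4 5 7 8 10 12; ≤4: 1 1 2 3 5 6 9 11 15 18. r_4(9) = 18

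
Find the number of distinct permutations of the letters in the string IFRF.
4! / (1! × 1! × 2!) = 12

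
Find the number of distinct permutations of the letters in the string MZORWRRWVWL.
11! / (3! × 3! × 1! × 1! × 1! × 1! × 1!) = 1108800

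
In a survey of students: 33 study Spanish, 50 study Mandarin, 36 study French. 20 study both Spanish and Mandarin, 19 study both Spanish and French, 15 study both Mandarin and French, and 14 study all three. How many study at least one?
|A∪B∪C| = 33+50+36-20-19-15+14 = 79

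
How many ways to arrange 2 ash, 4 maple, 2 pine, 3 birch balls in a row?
11! / (2! × 4! × 2! × 3!) = 69300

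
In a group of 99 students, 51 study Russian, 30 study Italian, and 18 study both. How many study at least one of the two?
|A∪B| = |A| + |B| - |A∩B| = 51 + 30 - 18 = 63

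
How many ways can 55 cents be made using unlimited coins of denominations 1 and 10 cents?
Coefficient of x^55 in 1/(1-x^1) · 1/(1-x^10). Use j coins of 10 for j = 0..⌊55/10⌋ = 5, the rest in 1s: 5 + 1 = 6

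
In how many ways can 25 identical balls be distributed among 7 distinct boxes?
C(25+7-1, 7-1) = C(31, 6) = 736281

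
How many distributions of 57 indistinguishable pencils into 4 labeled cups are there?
C(57+4-1, 4-1) = C(60, 3) = 34220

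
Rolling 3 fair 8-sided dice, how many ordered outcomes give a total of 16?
Coefficient of x^16 in (x + x² + ... + x^8)^3. By inclusion-exclusion on dice exceeding 8: Σ_j (-1)^j C(3,j)·C(16-1-8j, 2) = C(3,0)·C(15,2) - C(3,1)·C(7,2) = 1·105 - 3·21 = 42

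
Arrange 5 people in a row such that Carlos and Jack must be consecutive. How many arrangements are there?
Treat the 2 as one block: (5-2+1)! × 2! = 24 × 2 = 48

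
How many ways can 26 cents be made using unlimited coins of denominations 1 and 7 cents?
Coefficient of x^26 in 1/(1-x^1) · 1/(1-x^7). Use j coins of 7 for j = 0..⌊26/7⌋ = 3, the rest in 1s: 3 + 1 = 4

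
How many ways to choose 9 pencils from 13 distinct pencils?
C(13,9) = 13!/(9!×4!) = 715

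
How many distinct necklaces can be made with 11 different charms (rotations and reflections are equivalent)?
(11-1)!/2 = 3628800/2 = 1814400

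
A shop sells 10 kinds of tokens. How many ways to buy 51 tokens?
C(51+10-1, 10-1) = C(60, 9) = 14783142660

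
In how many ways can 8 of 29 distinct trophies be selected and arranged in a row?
P(29,8) = 29!/(29-8)! = 173059286400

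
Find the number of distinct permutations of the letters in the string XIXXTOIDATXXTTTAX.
17! / (2! × 1! × 5! × 6! × 1! × 2!) = 1029188160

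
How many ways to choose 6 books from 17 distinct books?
C(17,6) = 17!/(6!×11!) = 12376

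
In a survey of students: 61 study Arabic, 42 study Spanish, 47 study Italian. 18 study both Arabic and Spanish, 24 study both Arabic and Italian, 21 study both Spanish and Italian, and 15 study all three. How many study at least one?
|A∪B∪C| = 61+42+47-18-24-21+15 = 102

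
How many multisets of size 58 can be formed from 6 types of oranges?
C(58+6-1, 6-1) = C(63, 5) = 7028847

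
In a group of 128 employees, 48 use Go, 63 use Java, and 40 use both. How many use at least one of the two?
|A∪B| = |A| + |B| - |A∩B| = 48 + 63 - 40 = 71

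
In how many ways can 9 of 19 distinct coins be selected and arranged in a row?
P(19,9) = 19!/(19-9)! = 33522128640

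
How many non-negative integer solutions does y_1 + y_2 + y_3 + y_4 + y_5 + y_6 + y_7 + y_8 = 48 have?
C(48+8-1, 8-1) = C(55, 7) = 202927725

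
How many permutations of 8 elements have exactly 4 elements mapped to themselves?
Choose the 4 fixed points C(8,4) = 70, derange the rest: !4 = Σ_{j=0}^{4} (-1)^j·4!/j! = 24 - 24 + 12 - 4 + 1 = 9. Product = 70 × 9 = 630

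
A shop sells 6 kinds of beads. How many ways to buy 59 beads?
C(59+6-1, 6-1) = C(64, 5) = 7624512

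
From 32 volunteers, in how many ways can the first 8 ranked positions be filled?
P(32,8) = 32!/(32-8)! = 424097856000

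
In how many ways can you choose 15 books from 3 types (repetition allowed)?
C(15+3-1, 3-1) = C(17, 2) = 136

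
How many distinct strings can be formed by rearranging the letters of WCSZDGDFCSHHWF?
14! / (2! × 2! × 1! × 2! × 2! × 2! × 1! × 2!) = 1362160800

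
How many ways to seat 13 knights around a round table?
Circular: fix one position, arrange the rest. (13-1)! = 479001600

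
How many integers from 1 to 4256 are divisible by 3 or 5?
⌊4256/3⌋ + ⌊4256/5⌋ - ⌊4256/15⌋ = 1418 + 851 - 283 = 1986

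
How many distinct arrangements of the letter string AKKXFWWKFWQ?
11! / (1! × 1! × 3! × 3! × 2! × 1!) = 554400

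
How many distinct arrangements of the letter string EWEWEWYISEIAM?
13! / (2! × 1! × 1! × 1! × 3! × 4! × 1!) = 21621600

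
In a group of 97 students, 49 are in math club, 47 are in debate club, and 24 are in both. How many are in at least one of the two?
|A∪B| = |A| + |B| - |A∩B| = 49 + 47 - 24 = 72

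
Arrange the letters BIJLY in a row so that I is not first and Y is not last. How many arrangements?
By inclusion-exclusion: 5! - 2×(5-1)! + (5-2)! = 120 - 48 + 6 = 78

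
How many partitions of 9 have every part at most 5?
Let r_j(i) = number of partitions of i into parts ≤ j, for i = 0..9. r_1(i) = 1 for all i; r_j(i) = r_{j-1}(i) + r_j(i-j). Rows j = 2..5: ≤2: 1 1 2 2 3 3 4 4 5 5; ≤3: 1 1 2 3 4 5 7 8 10 12; ≤4: 1 1 2 3 5 6 9 11 15 18; ≤5: 1 1 2 3 5 7 10 13 18 23. r_5(9) = 23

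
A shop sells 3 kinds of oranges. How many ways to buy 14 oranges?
C(14+3-1, 3-1) = C(16, 2) = 120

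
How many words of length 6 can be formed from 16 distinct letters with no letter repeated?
P(16,6) = 16!/(16-6)! = 5765760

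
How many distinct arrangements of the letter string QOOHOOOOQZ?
10! / (6! × 1! × 2! × 1!) = 2520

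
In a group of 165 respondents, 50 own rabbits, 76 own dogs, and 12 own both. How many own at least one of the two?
|A∪B| = |A| + |B| - |A∩B| = 50 + 76 - 12 = 114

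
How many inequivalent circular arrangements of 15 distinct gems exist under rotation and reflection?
(15-1)!/2 = 87178291200/2 = 43589145600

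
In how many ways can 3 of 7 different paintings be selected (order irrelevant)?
C(7,3) = 7!/(3!×4!) = 35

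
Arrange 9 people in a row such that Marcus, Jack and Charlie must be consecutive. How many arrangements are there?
Treat the 3 as one block: (9-3+1)! × 3! = 5040 × 6 = 30240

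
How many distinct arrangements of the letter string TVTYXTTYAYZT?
12! / (1! × 3! × 1! × 1! × 5! × 1!) = 665280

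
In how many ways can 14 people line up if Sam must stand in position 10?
Fix one position: (14-1)! = 6227020800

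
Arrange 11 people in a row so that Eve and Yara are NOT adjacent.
Total - adjacent = 11! - (11-1)!×2 = 39916800 - 7257600 = 32659200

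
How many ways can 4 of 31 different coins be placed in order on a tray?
P(31,4) = 31!/(31-4)! = 755160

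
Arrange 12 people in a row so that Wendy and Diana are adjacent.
Treat as block: (12-1)! × 2! = 39916800 × 2 = 79833600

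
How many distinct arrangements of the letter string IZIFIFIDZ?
9! / (2! × 4! × 1! × 2!) = 3780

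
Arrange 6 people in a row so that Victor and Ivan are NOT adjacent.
Total - adjacent = 6! - (6-1)!×2 = 720 - 240 = 480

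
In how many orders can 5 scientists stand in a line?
5! = 120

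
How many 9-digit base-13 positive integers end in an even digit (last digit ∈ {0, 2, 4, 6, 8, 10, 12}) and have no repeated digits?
Last∈{0,2,4,6,8,10,12}. Last=0: 19958400. Last nonzero: 6×11×P(11,7) = 109771200. Total = 129729600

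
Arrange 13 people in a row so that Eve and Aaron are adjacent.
Treat as block: (13-1)! × 2! = 479001600 × 2 = 958003200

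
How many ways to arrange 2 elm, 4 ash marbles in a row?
6! / (2! × 4!) = 15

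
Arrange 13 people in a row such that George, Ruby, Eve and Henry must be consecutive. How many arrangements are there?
Treat the 4 as one block: (13-4+1)! × 4! = 3628800 × 24 = 87091200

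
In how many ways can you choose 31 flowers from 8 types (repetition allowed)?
C(31+8-1, 8-1) = C(38, 7) = 12620256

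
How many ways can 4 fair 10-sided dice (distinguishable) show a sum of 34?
Coefficient of x^34 in (x + x² + ... + x^10)^4. By inclusion-exclusion on dice exceeding 10: Σ_j (-1)^j C(4,j)·C(34-1-10j, 3) = C(4,0)·C(33,3) - C(4,1)·C(23,3) + C(4,2)·C(13,3) - C(4,3)·C(3,3) = 1·5456 - 4·1771 + 6·286 - 4·1 = 84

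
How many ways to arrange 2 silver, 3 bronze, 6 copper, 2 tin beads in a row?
13! / (2! × 3! × 6! × 2!) = 360360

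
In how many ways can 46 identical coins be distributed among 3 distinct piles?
C(46+3-1, 3-1) = C(48, 2) = 1128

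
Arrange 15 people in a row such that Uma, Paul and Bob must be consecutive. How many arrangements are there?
Treat the 3 as one block: (15-3+1)! × 3! = 6227020800 × 6 = 37362124800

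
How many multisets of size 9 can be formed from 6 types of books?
C(9+6-1, 6-1) = C(14, 5) = 2002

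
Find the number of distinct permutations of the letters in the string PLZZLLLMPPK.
11! / (2! × 1! × 1! × 3! × 4!) = 138600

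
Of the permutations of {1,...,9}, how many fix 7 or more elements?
Exactly j fixed points: C(9,j)·!(9-j); sum over j ≥ 7 (derangement numbers via !m = (m-1)·(!(m-1) + !(m-2)): !0..!2 = 1, 0, 1). Σ_{j=7}^{9} C(9,j)·!(9-j) = C(9,7)·!2 + C(9,8)·!1 + C(9,9)·!0 = 36·1 + 9·0 + 1·1 = 37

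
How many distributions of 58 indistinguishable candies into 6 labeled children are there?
C(58+6-1, 6-1) = C(63, 5) = 7028847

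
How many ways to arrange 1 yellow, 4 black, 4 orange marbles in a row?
9! / (1! × 4! × 4!) = 630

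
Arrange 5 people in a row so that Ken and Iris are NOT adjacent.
Total - adjacent = 5! - (5-1)!×2 = 120 - 48 = 72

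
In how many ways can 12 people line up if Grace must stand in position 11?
Fix one position: (12-1)! = 39916800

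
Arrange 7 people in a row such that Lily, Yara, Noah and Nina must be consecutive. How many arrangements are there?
Treat the 4 as one block: (7-4+1)! × 4! = 24 × 24 = 576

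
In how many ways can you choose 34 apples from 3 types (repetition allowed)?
C(34+3-1, 3-1) = C(36, 2) = 630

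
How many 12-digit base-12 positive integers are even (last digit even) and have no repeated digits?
Last∈{0,2,4,6,8,10}. Last=0: 39916800. Last nonzero: 5×10×P(10,10) = 181440000. Total = 221356800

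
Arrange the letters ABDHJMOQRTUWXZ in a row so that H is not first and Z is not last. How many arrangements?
By inclusion-exclusion: 14! - 2×(14-1)! + (14-2)! = 87178291200 - 12454041600 + 479001600 = 75203251200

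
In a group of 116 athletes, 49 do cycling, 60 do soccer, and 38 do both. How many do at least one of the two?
|A∪B| = |A| + |B| - |A∩B| = 49 + 60 - 38 = 71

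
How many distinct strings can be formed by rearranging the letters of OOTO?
4! / (3! × 1!) = 4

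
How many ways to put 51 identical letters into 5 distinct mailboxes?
C(51+5-1, 5-1) = C(55, 4) = 341055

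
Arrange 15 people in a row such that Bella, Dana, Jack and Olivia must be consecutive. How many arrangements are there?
Treat the 4 as one block: (15-4+1)! × 4! = 479001600 × 24 = 11496038400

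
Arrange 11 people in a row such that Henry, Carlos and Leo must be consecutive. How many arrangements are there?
Treat the 3 as one block: (11-3+1)! × 3! = 362880 × 6 = 2177280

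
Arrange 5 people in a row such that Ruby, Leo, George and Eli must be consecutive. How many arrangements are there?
Treat the 4 as one block: (5-4+1)! × 4! = 2 × 24 = 48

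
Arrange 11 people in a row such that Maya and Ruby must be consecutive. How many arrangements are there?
Treat the 2 as one block: (11-2+1)! × 2! = 3628800 × 2 = 7257600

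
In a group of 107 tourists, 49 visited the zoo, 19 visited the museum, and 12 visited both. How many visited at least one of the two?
|A∪B| = |A| + |B| - |A∩B| = 49 + 19 - 12 = 56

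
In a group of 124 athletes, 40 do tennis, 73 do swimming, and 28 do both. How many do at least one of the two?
|A∪B| = |A| + |B| - |A∩B| = 40 + 73 - 28 = 85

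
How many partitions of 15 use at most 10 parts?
By conjugation, equals partitions of 15 into parts ≤ 10. Let r_j(i) = number of partitions of i into parts ≤ j, for i = 0..15. r_1(i) = 1 for all i; r_j(i) = r_{j-1}(i) + r_j(i-j). Rows j = 2..10: ≤2: 1 1 2 2 3 3 4 4 5 5 6 6 7 7 8 8; ≤3: 1 1 2 3 4 5 7 8 10 12 14 16 19 21 24 27; ≤4: 1 1 2 3 5 6 9 11 15 18 23 27 34 39 47 54; ≤5: 1 1 2 3 5 7 10 13 18 23 30 37 47 57 70 84; ≤6: 1 1 2 3 5 7 11 14 20 26 35 44 58 71 90 110; ≤7: 1 1 2 3 5 7 11 15 21 28 38 49 65 82 105 131; ≤8: 1 1 2 3 5 7 11 15 22 29 40 52 70 89 116 146; ≤9: 1 1 2 3 5 7 11 15 22 30 41 54 73 94 123 157; ≤10: 1 1 2 3 5 7 11 15 22 30 42 55 75 97 128 164. r_10(15) = 164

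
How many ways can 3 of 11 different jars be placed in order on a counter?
P(11,3) = 11!/(11-3)! = 990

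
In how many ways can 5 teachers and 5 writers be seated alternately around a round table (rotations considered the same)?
Fix one of the teachers: (5-1)! ways for the remaining teachers, × 5! ways for the writers = 24 × 120 = 2880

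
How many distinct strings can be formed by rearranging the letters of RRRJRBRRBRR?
11! / (1! × 8! × 2!) = 495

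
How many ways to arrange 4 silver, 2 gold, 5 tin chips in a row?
11! / (4! × 2! × 5!) = 6930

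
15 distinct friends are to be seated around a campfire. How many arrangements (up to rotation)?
Circular: fix one position, arrange the rest. (15-1)! = 87178291200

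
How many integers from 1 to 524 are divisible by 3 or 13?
⌊524/3⌋ + ⌊524/13⌋ - ⌊524/39⌋ = 174 + 40 - 13 = 201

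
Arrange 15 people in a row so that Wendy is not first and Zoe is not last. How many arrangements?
By inclusion-exclusion: 15! - 2×(15-1)! + (15-2)! = 1307674368000 - 174356582400 + 6227020800 = 1139544806400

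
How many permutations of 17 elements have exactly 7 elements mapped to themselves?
Choose the 7 fixed points C(17,7) = 19448, derange the rest: !10 = Σ_{j=0}^{10} (-1)^j·10!/j! = 3628800 - 3628800 + 1814400 - 604800 + 151200 - 30240 + 5040 - 720 + 90 - 10 + 1 = 1334961. Product = 19448 × 1334961 = 25962321528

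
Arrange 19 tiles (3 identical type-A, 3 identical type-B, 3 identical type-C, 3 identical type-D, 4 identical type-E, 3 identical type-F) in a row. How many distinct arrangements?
19! / (3! × 3! × 3! × 3! × 4! × 3!) = 651819168000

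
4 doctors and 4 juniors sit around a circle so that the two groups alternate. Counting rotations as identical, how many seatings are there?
Fix one of the doctors: (4-1)! ways for the remaining doctors, × 4! ways for the juniors = 6 × 24 = 144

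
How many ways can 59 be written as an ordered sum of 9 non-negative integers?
C(59+9-1, 9-1) = C(67, 8) = 6522361560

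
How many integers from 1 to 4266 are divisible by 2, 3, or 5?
⌊4266/2⌋+⌊4266/3⌋+⌊4266/5⌋ - ⌊4266/6⌋-⌊4266/10⌋-⌊4266/15⌋ + ⌊4266/30⌋ = 2133+1422+853 - 711-426-284 + 142 = 3129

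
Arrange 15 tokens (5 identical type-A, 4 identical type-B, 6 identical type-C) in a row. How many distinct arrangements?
15! / (5! × 4! × 6!) = 630630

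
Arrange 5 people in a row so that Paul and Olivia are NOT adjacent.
Total - adjacent = 5! - (5-1)!×2 = 120 - 48 = 72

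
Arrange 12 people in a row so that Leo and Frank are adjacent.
Treat as block: (12-1)! × 2! = 39916800 × 2 = 79833600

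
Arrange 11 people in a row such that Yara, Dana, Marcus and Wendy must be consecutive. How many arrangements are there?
Treat the 4 as one block: (11-4+1)! × 4! = 40320 × 24 = 967680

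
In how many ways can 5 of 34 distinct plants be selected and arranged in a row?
P(34,5) = 34!/(34-5)! = 33390720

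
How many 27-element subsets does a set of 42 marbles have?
C(42,27) = 42!/(27!×15!) = 98672427616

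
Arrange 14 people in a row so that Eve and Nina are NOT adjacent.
Total - adjacent = 14! - (14-1)!×2 = 87178291200 - 12454041600 = 74724249600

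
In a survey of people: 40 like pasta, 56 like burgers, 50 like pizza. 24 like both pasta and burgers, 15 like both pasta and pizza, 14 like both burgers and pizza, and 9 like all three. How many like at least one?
|A∪B∪C| = 40+56+50-24-15-14+9 = 102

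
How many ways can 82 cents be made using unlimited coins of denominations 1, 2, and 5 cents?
Coefficient of x^82 in 1/(1-x^1) · 1/(1-x^2) · 1/(1-x^5). Case on j = number of 5-cent coins (j = 0..16); remainder r = 82 - 5j is made from {1,2} in ⌊r/2⌋+1 ways. r = 82, 77, 72, 67, 62, 57, 52, 47, 42, 37, 32, 27, 22, 17, 12, 7, 2 → 42 + 39 + 37 + 34 + 32 + 29 + 27 + 24 + 22 + 19 + 17 + 14 + 12 + 9 + 7 + 4 + 2 = 370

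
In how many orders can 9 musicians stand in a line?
9! = 362880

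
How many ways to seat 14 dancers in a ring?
Circular: fix one position, arrange the rest. (14-1)! = 6227020800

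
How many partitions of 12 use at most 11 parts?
By conjugation, equals partitions of 12 into parts ≤ 11. Let r_j(i) = number of partitions of i into parts ≤ j, for i = 0..12. r_1(i) = 1 for all i; r_j(i) = r_{j-1}(i) + r_j(i-j). Rows j = 2..11: ≤2: 1 1 2 2 3 3 4 4 5 5 6 6 7; ≤3: 1 1 2 3 4 5 7 8 10 12 14 16 19; ≤4: 1 1 2 3 5 6 9 11 15 18 23 27 34; ≤5: 1 1 2 3 5 7 10 13 18 23 30 37 47; ≤6: 1 1 2 3 5 7 11 14 20 26 35 44 58; ≤7: 1 1 2 3 5 7 11 15 21 28 38 49 65; ≤8: 1 1 2 3 5 7 11 15 22 29 40 52 70; ≤9: 1 1 2 3 5 7 11 15 22 30 41 54 73; ≤10: 1 1 2 3 5 7 11 15 22 30 42 55 75; ≤11: 1 1 2 3 5 7 11 15 22 30 42 56 76. r_11(12) = 76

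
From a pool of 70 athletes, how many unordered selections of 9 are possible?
C(70,9) = 70!/(9!×61!) = 65033528560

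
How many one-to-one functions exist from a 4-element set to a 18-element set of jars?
P(18,4) = 18!/(18-4)! = 73440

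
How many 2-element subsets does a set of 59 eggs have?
C(59,2) = 59!/(2!×57!) = 1711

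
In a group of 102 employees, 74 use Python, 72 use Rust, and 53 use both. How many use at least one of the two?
|A∪B| = |A| + |B| - |A∩B| = 74 + 72 - 53 = 93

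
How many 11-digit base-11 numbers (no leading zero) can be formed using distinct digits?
First digit: 10 choices (nonzero). Then descending: 10 × 10 × 9 × 8 × 7 × 6 × 5 × 4 × 3 × 2 × 1 = 36288000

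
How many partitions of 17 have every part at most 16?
Let r_j(i) = number of partitions of i into parts ≤ j, for i = 0..17. r_1(i) = 1 for all i; r_j(i) = r_{j-1}(i) + r_j(i-j). Rows j = 2..16: ≤2: 1 1 2 2 3 3 4 4 5 5 6 6 7 7 8 8 9 9; ≤3: 1 1 2 3 4 5 7 8 10 12 14 16 19 21 24 27 30 33; ≤4: 1 1 2 3 5 6 9 11 15 18 23 27 34 39 47 54 64 72; ≤5: 1 1 2 3 5 7 10 13 18 23 30 37 47 57 70 84 101 119; ≤6: 1 1 2 3 5 7 11 14 20 26 35 44 58 71 90 110 136 163; ≤7: 1 1 2 3 5 7 11 15 21 28 38 49 65 82 105 131 164 201; ≤8: 1 1 2 3 5 7 11 15 22 29 40 52 70 89 116 146 186 230; ≤9: 1 1 2 3 5 7 11 15 22 30 41 54 73 94 123 157 201 252; ≤10: 1 1 2 3 5 7 11 15 22 30 42 55 75 97 128 164 212 267; ≤11: 1 1 2 3 5 7 11 15 22 30 42 56 76 99 131 169 219 278; ≤12: 1 1 2 3 5 7 11 15 22 30 42 56 77 100 133 172 224 285; ≤13: 1 1 2 3 5 7 11 15 22 30 42 56 77 101 134 174 227 290; ≤14: 1 1 2 3 5 7 11 15 22 30 42 56 77 101 135 175 229 293; ≤15: 1 1 2 3 5 7 11 15 22 30 42 56 77 101 135 176 230 295; ≤16: 1 1 2 3 5 7 11 15 22 30 42 56 77 101 135 176 231 296. r_16(17) = 296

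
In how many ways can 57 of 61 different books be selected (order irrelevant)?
C(61,57) = 61!/(57!×4!) = 521855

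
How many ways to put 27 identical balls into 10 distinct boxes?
C(27+10-1, 10-1) = C(36, 9) = 94143280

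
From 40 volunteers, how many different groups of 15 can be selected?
C(40,15) = 40!/(15!×25!) = 40225345056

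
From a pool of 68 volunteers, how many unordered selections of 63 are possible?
C(68,63) = 68!/(63!×5!) = 10424128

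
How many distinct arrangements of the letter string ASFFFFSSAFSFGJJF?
16! / (2! × 7! × 2! × 1! × 4!) = 43243200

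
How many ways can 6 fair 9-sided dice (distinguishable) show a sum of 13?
Coefficient of x^13 in (x + x² + ... + x^9)^6. By inclusion-exclusion on dice exceeding 9: Σ_j (-1)^j C(6,j)·C(13-1-9j, 5) = C(6,0)·C(12,5) = 1·792 = 792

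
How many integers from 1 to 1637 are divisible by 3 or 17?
⌊1637/3⌋ + ⌊1637/17⌋ - ⌊1637/51⌋ = 545 + 96 - 32 = 609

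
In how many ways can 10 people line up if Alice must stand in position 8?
Fix one position: (10-1)! = 362880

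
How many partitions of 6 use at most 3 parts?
By conjugation, equals partitions of 6 into parts ≤ 3. Let r_j(i) = number of partitions of i into parts ≤ j, for i = 0..6. r_1(i) = 1 for all i; r_j(i) = r_{j-1}(i) + r_j(i-j). Rows j = 2..3: ≤2: 1 1 2 2 3 3 4; ≤3: 1 1 2 3 4 5 7. r_3(6) = 7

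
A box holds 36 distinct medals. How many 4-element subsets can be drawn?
C(36,4) = 36!/(4!×32!) = 58905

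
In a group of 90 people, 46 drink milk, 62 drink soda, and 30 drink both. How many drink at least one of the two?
|A∪B| = |A| + |B| - |A∩B| = 46 + 62 - 30 = 78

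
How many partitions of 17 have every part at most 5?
Let r_j(i) = number of partitions of i into parts ≤ j, for i = 0..17. r_1(i) = 1 for all i; r_j(i) = r_{j-1}(i) + r_j(i-j). Rows j = 2..5: ≤2: 1 1 2 2 3 3 4 4 5 5 6 6 7 7 8 8 9 9; ≤3: 1 1 2 3 4 5 7 8 10 12 14 16 19 21 24 27 30 33; ≤4: 1 1 2 3 5 6 9 11 15 18 23 27 34 39 47 54 64 72; ≤5: 1 1 2 3 5 7 10 13 18 23 30 37 47 57 70 84 101 119. r_5(17) = 119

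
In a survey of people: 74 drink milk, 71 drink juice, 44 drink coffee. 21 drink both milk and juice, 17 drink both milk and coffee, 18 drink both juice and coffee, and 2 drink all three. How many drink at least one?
|A∪B∪C| = 74+71+44-21-17-18+2 = 135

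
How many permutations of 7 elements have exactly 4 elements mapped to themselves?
Choose the 4 fixed points C(7,4) = 35, derange the rest: !3 = Σ_{j=0}^{3} (-1)^j·3!/j! = 6 - 6 + 3 - 1 = 2. Product = 35 × 2 = 70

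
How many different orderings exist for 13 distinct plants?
13! = 6227020800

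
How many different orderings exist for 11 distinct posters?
11! = 39916800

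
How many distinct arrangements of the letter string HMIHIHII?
8! / (1! × 3! × 4!) = 280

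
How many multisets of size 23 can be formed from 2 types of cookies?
C(23+2-1, 2-1) = C(24, 1) = 24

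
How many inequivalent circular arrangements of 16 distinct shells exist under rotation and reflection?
(16-1)!/2 = 1307674368000/2 = 653837184000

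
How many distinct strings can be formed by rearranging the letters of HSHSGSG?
7! / (2! × 2! × 3!) = 210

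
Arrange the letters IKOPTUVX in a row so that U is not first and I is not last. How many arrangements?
By inclusion-exclusion: 8! - 2×(8-1)! + (8-2)! = 40320 - 10080 + 720 = 30960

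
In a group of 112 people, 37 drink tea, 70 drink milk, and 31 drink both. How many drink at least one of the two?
|A∪B| = |A| + |B| - |A∩B| = 37 + 70 - 31 = 76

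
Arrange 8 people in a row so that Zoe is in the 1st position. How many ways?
Fix one position: (8-1)! = 5040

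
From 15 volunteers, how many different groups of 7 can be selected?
C(15,7) = 15!/(7!×8!) = 6435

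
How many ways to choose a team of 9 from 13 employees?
C(13,9) = 13!/(9!×4!) = 715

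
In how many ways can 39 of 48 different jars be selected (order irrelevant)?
C(48,39) = 48!/(39!×9!) = 1677106640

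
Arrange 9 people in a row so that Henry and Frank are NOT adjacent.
Total - adjacent = 9! - (9-1)!×2 = 362880 - 80640 = 282240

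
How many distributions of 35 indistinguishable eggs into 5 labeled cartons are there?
C(35+5-1, 5-1) = C(39, 4) = 82251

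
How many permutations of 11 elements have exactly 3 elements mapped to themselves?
Choose the 3 fixed points C(11,3) = 165, derange the rest: !8 = Σ_{j=0}^{8} (-1)^j·8!/j! = 40320 - 40320 + 20160 - 6720 + 1680 - 336 + 56 - 8 + 1 = 14833. Product = 165 × 14833 = 2447445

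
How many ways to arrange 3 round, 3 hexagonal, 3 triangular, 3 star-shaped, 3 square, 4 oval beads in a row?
19! / (3! × 3! × 3! × 3! × 3! × 4!) = 651819168000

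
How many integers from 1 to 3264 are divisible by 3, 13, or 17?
⌊3264/3⌋+⌊3264/13⌋+⌊3264/17⌋ - ⌊3264/39⌋-⌊3264/51⌋-⌊3264/221⌋ + ⌊3264/663⌋ = 1088+251+192 - 83-64-14 + 4 = 1374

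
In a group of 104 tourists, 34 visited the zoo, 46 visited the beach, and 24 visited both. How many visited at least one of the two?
|A∪B| = |A| + |B| - |A∩B| = 34 + 46 - 24 = 56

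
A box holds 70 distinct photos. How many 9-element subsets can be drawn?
C(70,9) = 70!/(9!×61!) = 65033528560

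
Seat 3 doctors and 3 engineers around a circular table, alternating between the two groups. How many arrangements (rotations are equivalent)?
Fix one of the doctors: (3-1)! ways for the remaining doctors, × 3! ways for the engineers = 2 × 6 = 12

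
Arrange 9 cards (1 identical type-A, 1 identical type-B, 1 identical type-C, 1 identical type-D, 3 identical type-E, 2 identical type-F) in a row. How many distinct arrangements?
9! / (1! × 1! × 1! × 1! × 3! × 2!) = 30240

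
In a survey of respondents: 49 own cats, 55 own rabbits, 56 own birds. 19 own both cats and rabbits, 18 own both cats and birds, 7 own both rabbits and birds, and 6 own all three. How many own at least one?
|A∪B∪C| = 49+55+56-19-18-7+6 = 122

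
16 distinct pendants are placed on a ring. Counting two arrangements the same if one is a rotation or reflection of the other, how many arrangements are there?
(16-1)!/2 = 1307674368000/2 = 653837184000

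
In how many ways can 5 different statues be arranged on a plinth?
5! = 120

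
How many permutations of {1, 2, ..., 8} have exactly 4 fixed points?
Choose the 4 fixed points C(8,4) = 70, derange the rest: !4 = Σ_{j=0}^{4} (-1)^j·4!/j! = 24 - 24 + 12 - 4 + 1 = 9. Product = 70 × 9 = 630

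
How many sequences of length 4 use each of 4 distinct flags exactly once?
4! = 24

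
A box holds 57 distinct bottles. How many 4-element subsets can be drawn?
C(57,4) = 57!/(4!×53!) = 395010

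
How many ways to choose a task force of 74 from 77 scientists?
C(77,74) = 77!/(74!×3!) = 73150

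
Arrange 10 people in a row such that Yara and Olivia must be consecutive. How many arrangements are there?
Treat the 2 as one block: (10-2+1)! × 2! = 362880 × 2 = 725760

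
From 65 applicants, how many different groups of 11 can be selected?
C(65,11) = 65!/(11!×54!) = 895068996640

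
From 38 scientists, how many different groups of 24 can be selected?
C(38,24) = 38!/(24!×14!) = 9669554100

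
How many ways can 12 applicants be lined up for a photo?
12! = 479001600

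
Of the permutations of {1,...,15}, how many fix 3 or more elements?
Exactly j fixed points: C(15,j)·!(15-j); sum over j ≥ 3 (derangement numbers via !m = (m-1)·(!(m-1) + !(m-2)): !0..!12 = 1, 0, 1, 2, 9, 44, 265, 1854, 14833, 133496, 1334961, 14684570, 176214841). Σ_{j=3}^{15} C(15,j)·!(15-j) = C(15,3)·!12 + C(15,4)·!11 + C(15,5)·!10 + C(15,6)·!9 + C(15,7)·!8 + C(15,8)·!7 + C(15,9)·!6 + C(15,10)·!5 + C(15,11)·!4 + C(15,12)·!3 + C(15,13)·!2 + C(15,14)·!1 + C(15,15)·!0 = 455·176214841 + 1365·14684570 + 3003·1334961 + 5005·133496 + 6435·14833 + 6435·1854 + 5005·265 + 3003·44 + 1365·9 + 455·2 + 105·1 + 15·0 + 1·1 = 105008078671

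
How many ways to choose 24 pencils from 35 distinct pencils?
C(35,24) = 35!/(24!×11!) = 417225900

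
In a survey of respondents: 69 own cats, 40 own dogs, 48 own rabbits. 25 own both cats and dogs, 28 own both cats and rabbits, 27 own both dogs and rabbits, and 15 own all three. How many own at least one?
|A∪B∪C| = 69+40+48-25-28-27+15 = 92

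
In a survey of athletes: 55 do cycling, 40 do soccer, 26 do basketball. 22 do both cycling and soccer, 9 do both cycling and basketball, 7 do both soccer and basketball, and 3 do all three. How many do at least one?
|A∪B∪C| = 55+40+26-22-9-7+3 = 86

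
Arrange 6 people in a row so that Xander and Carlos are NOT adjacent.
Total - adjacent = 6! - (6-1)!×2 = 720 - 240 = 480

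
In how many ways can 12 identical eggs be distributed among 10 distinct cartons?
C(12+10-1, 10-1) = C(21, 9) = 293930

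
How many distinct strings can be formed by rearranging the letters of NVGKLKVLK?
9! / (1! × 2! × 3! × 1! × 2!) = 15120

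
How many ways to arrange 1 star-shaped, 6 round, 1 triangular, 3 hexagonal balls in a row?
11! / (1! × 6! × 1! × 3!) = 9240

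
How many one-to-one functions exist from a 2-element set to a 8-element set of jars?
P(8,2) = 8!/(8-2)! = 56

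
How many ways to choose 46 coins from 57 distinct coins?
C(57,46) = 57!/(46!×11!) = 184509266760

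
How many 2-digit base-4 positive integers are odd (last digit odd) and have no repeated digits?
Last∈{1,3}. Last=0: 0. Last nonzero: 2×2×P(2,0) = 4. Total = 4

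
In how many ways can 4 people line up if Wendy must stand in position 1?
Fix one position: (4-1)! = 6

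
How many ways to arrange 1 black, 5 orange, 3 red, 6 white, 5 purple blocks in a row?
20! / (1! × 5! × 3! × 6! × 5!) = 39109150080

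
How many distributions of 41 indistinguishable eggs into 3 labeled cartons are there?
C(41+3-1, 3-1) = C(43, 2) = 903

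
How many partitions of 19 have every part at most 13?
Let r_j(i) = number of partitions of i into parts ≤ j, for i = 0..19. r_1(i) = 1 for all i; r_j(i) = r_{j-1}(i) + r_j(i-j). Rows j = 2..13: ≤2: 1 1 2 2 3 3 4 4 5 5 6 6 7 7 8 8 9 9 10 10; ≤3: 1 1 2 3 4 5 7 8 10 12 14 16 19 21 24 27 30 33 37 40; ≤4: 1 1 2 3 5 6 9 11 15 18 23 27 34 39 47 54 64 72 84 94; ≤5: 1 1 2 3 5 7 10 13 18 23 30 37 47 57 70 84 101 119 141 164; ≤6: 1 1 2 3 5 7 11 14 20 26 35 44 58 71 90 110 136 163 199 235; ≤7: 1 1 2 3 5 7 11 15 21 28 38 49 65 82 105 131 164 201 248 300; ≤8: 1 1 2 3 5 7 11 15 22 29 40 52 70 89 116 146 186 230 288 352; ≤9: 1 1 2 3 5 7 11 15 22 30 41 54 73 94 123 157 201 252 318 393; ≤10: 1 1 2 3 5 7 11 15 22 30 42 55 75 97 128 164 212 267 340 423; ≤11: 1 1 2 3 5 7 11 15 22 30 42 56 76 99 131 169 219 278 355 445; ≤12: 1 1 2 3 5 7 11 15 22 30 42 56 77 100 133 172 224 285 366 460; ≤13: 1 1 2 3 5 7 11 15 22 30 42 56 77 101 134 174 227 290 373 471. r_13(19) = 471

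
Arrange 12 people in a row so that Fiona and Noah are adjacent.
Treat as block: (12-1)! × 2! = 39916800 × 2 = 79833600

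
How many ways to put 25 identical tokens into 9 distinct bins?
C(25+9-1, 9-1) = C(33, 8) = 13884156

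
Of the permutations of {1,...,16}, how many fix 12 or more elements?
Exactly j fixed points: C(16,j)·!(16-j); sum over j ≥ 12 (derangement numbers via !m = (m-1)·(!(m-1) + !(m-2)): !0..!4 = 1, 0, 1, 2, 9). Σ_{j=12}^{16} C(16,j)·!(16-j) = C(16,12)·!4 + C(16,13)·!3 + C(16,14)·!2 + C(16,15)·!1 + C(16,16)·!0 = 1820·9 + 560·2 + 120·1 + 16·0 + 1·1 = 17621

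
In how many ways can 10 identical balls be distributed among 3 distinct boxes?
C(10+3-1, 3-1) = C(12, 2) = 66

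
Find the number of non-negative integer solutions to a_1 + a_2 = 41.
C(41+2-1, 2-1) = C(42, 1) = 42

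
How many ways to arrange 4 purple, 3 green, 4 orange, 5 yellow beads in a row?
16! / (4! × 3! × 4! × 5!) = 50450400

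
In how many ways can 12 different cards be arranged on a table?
12! = 479001600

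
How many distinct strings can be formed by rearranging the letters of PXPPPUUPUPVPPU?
14! / (4! × 8! × 1! × 1!) = 90090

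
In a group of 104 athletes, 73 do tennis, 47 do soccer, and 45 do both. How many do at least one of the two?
|A∪B| = |A| + |B| - |A∩B| = 73 + 47 - 45 = 75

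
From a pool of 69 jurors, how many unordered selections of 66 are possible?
C(69,66) = 69!/(66!×3!) = 52394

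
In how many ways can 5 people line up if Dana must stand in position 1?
Fix one position: (5-1)! = 24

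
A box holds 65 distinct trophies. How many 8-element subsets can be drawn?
C(65,8) = 65!/(8!×57!) = 5047381560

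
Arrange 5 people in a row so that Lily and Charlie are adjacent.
Treat as block: (5-1)! × 2! = 24 × 2 = 48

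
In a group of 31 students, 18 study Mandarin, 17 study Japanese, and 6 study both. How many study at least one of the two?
|A∪B| = |A| + |B| - |A∩B| = 18 + 17 - 6 = 29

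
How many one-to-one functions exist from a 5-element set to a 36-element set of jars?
P(36,5) = 36!/(36-5)! = 45239040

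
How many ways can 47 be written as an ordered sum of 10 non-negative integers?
C(47+10-1, 10-1) = C(56, 9) = 7575968400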